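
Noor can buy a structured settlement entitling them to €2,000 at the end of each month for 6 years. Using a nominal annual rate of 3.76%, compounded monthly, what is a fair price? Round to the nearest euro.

€128,733

With 12 periods per year: i = 0.00313333, n = 72.
PV = 2000 × [1 − (1+0.00313333)^(−72)] / 0.00313333 = 2000 × 64.366349 = 128,732.6982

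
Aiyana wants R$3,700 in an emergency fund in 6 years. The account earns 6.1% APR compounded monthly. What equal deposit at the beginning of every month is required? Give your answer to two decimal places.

R$42.47

With 12 periods per year: i = 0.00508333, n = 72.
PMT = 3700 / ( [(1+0.00508333)^72 − 1] / 0.00508333 × (1+i) ) = 3700 / 87.119769 = 42.4703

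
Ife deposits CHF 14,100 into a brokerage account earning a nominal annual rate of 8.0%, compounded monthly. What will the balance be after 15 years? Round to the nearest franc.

CHF 46,628

Periodic rate i = 0.08/12 = 0.00666667; n = 15 × 12 = 180 periods.
FV = 14,100 × (1 + 0.00666667)^180 = 46,627.5928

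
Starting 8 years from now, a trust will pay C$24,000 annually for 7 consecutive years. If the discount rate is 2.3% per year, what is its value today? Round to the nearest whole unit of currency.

C$130,956

Value one period before first payment (t=7): 24000 × [1 − (1+0.023)^(−7)] / 0.023 = 24000 × 6.398005 = 153,552.1083
PV₀ = 153,552.1083 / (1+0.023)^7 = 153,552.1083 / 1.172545 = 130,956.2854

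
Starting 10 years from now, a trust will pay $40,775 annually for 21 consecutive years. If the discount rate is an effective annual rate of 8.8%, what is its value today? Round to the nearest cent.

PV at t=9 (ordinary 21-year annuity): 40775 × a(21|0.088) = 40775 × 9.430286 = 384,519.9188
Discount back 9 years: 384,519.9188 × (1+0.088)^(−9) = 384,519.9188 × 0.468101 = 179,994.3130

$179,994.31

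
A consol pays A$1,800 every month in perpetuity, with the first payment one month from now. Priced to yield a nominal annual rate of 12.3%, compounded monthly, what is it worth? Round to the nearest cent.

Periodic rate i = 0.123/12 = 0.01025.
PV = C/r = 1800/0.01025 = 175,609.7561

A$175,609.76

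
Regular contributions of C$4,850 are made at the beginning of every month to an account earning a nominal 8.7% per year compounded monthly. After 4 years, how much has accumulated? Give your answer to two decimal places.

C$279,266.46

With 12 periods per year: i = 0.00725, n = 48.
FV = PMT · [(1+i)^n − 1] / i × (1+i) = 4850 · 57.580714 = 279,266.4641
(Beginning-of-period payments → annuity-due factor ×(1+i).)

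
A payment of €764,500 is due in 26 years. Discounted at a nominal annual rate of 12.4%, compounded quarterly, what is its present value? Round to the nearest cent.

€31,950.40

i = 0.124/4 = 0.031 per quarter; n = 26·4 = 104.
PV = 764,500 / (1 + 0.031)^104 = 764,500 / 23.927713 = 31,950.4000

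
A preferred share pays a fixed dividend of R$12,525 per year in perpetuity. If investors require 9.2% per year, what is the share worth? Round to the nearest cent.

PV = PMT / i = 12525 / 0.092 = 136,141.3043

R$136,141.30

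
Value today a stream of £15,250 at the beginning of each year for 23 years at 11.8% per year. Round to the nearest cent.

PV = PMT · [1 − (1+i)^(−n)] / i × (1+i) = 15250 · 8.746129 = 133,378.4623
(Beginning-of-period payments → annuity-due factor ×(1+i).)

£133,378.46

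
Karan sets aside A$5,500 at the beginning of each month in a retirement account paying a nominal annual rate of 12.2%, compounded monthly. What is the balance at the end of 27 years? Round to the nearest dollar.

With 12 periods per year: i = 0.0101667, n = 324.
FV = 5500 × [(1+0.0101667)^324 − 1] / 0.0101667 × (1+i) = 5500 × 2534.285010 = 13,938,567.5535
Payments are at the start of each period, so multiply by (1+i).

A$13,938,568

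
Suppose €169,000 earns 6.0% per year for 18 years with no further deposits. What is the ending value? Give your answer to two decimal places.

€482,383.32

FV = PV·(1+i)^n = 169,000 × 2.854339 = 482,383.3168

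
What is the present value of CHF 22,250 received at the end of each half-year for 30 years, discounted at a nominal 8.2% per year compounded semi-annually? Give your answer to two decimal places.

CHF 493,985.91

i = 0.082/2 = 0.041 per half-year; n = 30·2 = 60.
PV = PMT · [1 − (1+i)^(−n)] / i = 22250 · 22.201614 = 493,985.9066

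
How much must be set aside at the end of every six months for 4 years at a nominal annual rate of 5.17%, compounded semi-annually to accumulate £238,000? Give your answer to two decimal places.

£27,161.34

With 2 periods per year: i = 0.02585, n = 8.
PMT = 238000 / ( [(1+0.02585)^8 − 1] / 0.02585 ) = 238000 / 8.762455 = 27,161.3380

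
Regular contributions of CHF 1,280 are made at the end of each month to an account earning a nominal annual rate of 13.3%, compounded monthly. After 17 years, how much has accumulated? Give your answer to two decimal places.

Periodic rate i = 0.133/12 = 0.0110833; n = 17 × 12 = 204 periods.
FV = 1280 × [(1+0.0110833)^204 − 1] / 0.0110833 = 1280 × 764.580750 = 978,663.3602

CHF 978,663.36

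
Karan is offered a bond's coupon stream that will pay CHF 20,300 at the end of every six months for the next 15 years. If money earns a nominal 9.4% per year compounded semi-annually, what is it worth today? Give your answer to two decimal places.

CHF 323,022.45

With 2 periods per year: i = 0.047, n = 30.
PV = PMT · [1 − (1+i)^(−n)] / i = 20300 · 15.912436 = 323,022.4535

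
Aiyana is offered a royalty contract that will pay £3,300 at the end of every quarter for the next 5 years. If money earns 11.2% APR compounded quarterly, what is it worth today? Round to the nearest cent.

£50,015.93

Periodic rate i = 0.112/4 = 0.028; n = 5 × 4 = 20 periods.
PV = PMT · [1 − (1+i)^(−n)] / i = 3300 · 15.156342 = 50,015.9282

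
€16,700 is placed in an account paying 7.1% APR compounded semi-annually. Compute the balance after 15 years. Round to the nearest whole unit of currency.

€47,558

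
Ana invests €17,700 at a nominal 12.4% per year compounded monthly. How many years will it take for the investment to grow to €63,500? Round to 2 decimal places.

Periodic rate i = 0.124/12 = 0.0103333.
n = ln(63500/17700) / ln(1+0.0103333) = ln(3.58757) / 0.010280 = 124.2643 months
= 124.2643/12 years

10.36 years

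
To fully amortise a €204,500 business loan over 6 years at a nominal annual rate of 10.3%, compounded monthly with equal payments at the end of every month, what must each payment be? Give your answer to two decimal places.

€3,819.54

Periodic rate i = 0.103/12 = 0.00858333; n = 6 × 12 = 72 periods.
PMT = 204500 / ( [1 − (1+0.00858333)^(−72)] / 0.00858333 ) = 204500 / 53.540415 = 3,819.5445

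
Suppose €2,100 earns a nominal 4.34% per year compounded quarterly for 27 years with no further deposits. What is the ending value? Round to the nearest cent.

Periodic rate i = 0.0434/4 = 0.01085; n = 27 × 4 = 108 periods.
FV = PV·(1+i)^n = 2,100 × 3.207490 = 6,735.7283

€6,735.73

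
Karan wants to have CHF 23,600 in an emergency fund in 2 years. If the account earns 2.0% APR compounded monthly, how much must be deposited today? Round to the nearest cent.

With 12 periods per year: i = 0.00166667, n = 24.
PV = 23,600 / (1 + 0.00166667)^24 = 23,600 / 1.040776 = 22,675.3858

CHF 22,675.39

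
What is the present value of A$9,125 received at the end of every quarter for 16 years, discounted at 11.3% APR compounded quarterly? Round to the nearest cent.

A$268,696.77

With 4 periods per year: i = 0.02825, n = 64.
PV = PMT · [1 − (1+i)^(−n)] / i = 9125 · 29.446221 = 268,696.7668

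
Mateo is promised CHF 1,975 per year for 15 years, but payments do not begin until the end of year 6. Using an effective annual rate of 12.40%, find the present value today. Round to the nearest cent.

Value one period before first payment (t=5): 1975 × [1 − (1+0.124)^(−15)] / 0.124 = 1975 × 6.667879 = 13,169.0606
PV₀ = 13,169.0606 / (1+0.124)^5 = 13,169.0606 / 1.794038 = 7,340.4594

CHF 7,340.46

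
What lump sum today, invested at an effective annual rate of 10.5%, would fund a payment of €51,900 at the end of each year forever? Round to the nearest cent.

€494,285.71

PV = C/r = 51900/0.105 = 494,285.7143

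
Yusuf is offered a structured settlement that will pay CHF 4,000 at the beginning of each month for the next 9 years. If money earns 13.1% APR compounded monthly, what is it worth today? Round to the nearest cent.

CHF 255,748.30

Periodic rate i = 0.131/12 = 0.0109167; n = 9 × 12 = 108 periods.
PV = 4000 × [1 − (1+0.0109167)^(−108)] / 0.0109167 × (1+i) = 4000 × 63.937074 = 255,748.2958
(annuity-due: payments at period start, so ×(1+i).)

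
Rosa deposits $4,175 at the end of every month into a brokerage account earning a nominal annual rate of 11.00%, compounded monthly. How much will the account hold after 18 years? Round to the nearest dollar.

$2,813,665

With 12 periods per year: i = 0.00916667, n = 216.
FV = 4175 × [(1+0.00916667)^216 − 1] / 0.00916667 = 4175 × 673.931757 = 2,813,665.0838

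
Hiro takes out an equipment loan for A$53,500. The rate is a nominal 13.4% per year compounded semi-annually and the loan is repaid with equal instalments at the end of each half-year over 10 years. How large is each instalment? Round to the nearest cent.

i = 0.134/2 = 0.067 per half-year; n = 10·2 = 20.
PMT = 53500 / ( [1 − (1+0.067)^(−20)] / 0.067 ) = 53500 / 10.845593 = 4,932.8794

A$4,932.88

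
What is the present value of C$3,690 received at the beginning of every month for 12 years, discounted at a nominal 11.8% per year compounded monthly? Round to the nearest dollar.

With 12 periods per year: i = 0.00983333, n = 144.
PV = 3690 × [1 − (1+0.00983333)^(−144)] / 0.00983333 × (1+i) = 3690 × 77.599647 = 286,342.6987
(annuity-due: payments at period start, so ×(1+i).)

C$286,343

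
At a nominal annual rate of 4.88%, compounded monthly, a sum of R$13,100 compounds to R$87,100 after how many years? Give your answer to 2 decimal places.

38.90 years

Periodic rate i = 0.0488/12 = 0.00406667.
(1+i)^n = 87100/13100 = 6.64885, so n = ln 6.64885 / ln 1.00407 = 466.7936 months
= 466.7936/12 years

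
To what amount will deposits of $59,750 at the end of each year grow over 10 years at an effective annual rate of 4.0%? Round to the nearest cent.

$717,364.90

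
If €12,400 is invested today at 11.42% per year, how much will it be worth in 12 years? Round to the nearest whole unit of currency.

€45,392

12,400 × (1+0.1142)^12 = 12,400 × 3.660647 = 45,392.0226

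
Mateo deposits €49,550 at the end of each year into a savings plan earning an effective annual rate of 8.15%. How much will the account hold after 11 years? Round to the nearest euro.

Accumulation factor s(11|0.0815) = 16.779260; FV = 49550 × 16.779260 = 831,412.3208

€831,412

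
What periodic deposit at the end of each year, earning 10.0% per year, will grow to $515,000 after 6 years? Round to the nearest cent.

FV-annuity factor = 7.715610; PMT = 515000 / 7.715610 = 66,747.8009

$66,747.80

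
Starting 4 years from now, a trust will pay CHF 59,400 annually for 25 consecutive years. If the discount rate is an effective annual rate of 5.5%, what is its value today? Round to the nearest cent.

CHF 678,555.21

PV at t=3 (ordinary 25-year annuity): 59400 × a(25|0.055) = 59400 × 13.413933 = 796,787.5998
PV₀ = 796,787.5998 / (1+0.055)^3 = 796,787.5998 / 1.174241 = 678,555.2074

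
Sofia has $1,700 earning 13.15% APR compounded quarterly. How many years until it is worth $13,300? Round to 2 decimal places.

Periodic rate i = 0.1315/4 = 0.032875.
(1+i)^n = 13300/1700 = 7.82353, so n = ln 7.82353 / ln 1.03287 = 63.5975 quarters
= 63.5975/4 years

15.90 years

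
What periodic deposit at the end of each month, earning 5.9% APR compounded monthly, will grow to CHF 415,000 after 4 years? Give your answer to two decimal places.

CHF 7,686.85

With 12 periods per year: i = 0.00491667, n = 48.
PMT = 415000 / ( [(1+0.00491667)^48 − 1] / 0.00491667 ) = 415000 / 53.988270 = 7,686.8549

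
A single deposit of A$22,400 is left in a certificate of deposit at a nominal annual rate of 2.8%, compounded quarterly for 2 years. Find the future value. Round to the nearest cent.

With 4 periods per year: i = 0.007, n = 8.
22,400 × (1+0.007)^8 = 22,400 × 1.057391 = 23,685.5668

A$23,685.57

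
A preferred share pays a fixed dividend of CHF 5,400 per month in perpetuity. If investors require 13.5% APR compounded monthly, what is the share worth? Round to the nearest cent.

CHF 480,000.00

Periodic rate i = 0.135/12 = 0.01125.
PV = C/r = 5400/0.01125 = 480,000.0000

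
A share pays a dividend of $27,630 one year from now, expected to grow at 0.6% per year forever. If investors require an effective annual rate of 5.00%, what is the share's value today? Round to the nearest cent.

PV = PMT / (i − g) = 27630 / (0.05 − 0.006) = 27630 / 0.044000 = 627,954.5455

$627,954.55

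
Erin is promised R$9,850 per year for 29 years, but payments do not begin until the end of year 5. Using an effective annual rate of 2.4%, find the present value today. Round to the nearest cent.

R$185,631.35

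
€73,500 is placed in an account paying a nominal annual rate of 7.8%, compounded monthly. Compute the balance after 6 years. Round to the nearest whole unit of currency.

With 12 periods per year: i = 0.0065, n = 72.
73,500 × (1+0.0065)^72 = 73,500 × 1.594381 = 117,187.0018

€117,187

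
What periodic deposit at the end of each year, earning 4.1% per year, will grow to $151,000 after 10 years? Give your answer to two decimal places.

$12,518.73

PMT = 151000 / ( [(1+0.041)^10 − 1] / 0.041 ) = 151000 / 12.061930 = 12,518.7258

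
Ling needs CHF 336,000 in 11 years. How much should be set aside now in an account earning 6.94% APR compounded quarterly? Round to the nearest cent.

CHF 157,631.19

With 4 periods per year: i = 0.01735, n = 44.
Discount factor = (1+0.01735)^(−44) = 0.469140; PV = 336,000 × 0.469140 = 157,631.1859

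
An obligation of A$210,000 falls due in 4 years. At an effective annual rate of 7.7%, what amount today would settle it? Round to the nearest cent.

A$156,083.32

PV = FV·(1+i)^(−n) = 210,000 × 0.743254 = 156,083.3154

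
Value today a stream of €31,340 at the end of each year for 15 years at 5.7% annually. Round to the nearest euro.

€310,438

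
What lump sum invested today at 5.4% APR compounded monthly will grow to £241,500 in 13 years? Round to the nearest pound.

£119,874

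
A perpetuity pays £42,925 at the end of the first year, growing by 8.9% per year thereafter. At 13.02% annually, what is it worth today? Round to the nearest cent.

£1,041,868.93

PV = D₁/(r − g) = 42925/(0.1302 − 0.089) = 1,041,868.9320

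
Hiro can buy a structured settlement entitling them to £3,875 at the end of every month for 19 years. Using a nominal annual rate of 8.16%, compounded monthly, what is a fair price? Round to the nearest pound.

£448,315

With 12 periods per year: i = 0.0068, n = 228.
PV = PMT · [1 − (1+i)^(−n)] / i = 3875 · 115.694212 = 448,315.0697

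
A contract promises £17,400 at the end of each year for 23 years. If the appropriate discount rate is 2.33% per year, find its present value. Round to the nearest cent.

£307,113.05

PV = PMT · [1 − (1+i)^(−n)] / i = 17400 · 17.650175 = 307,113.0506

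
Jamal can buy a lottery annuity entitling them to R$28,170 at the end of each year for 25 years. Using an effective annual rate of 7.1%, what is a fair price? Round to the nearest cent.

R$325,345.19

Annuity factor a(25|0.071) = 11.549350; PV = 28170 × 11.549350 = 325,345.1873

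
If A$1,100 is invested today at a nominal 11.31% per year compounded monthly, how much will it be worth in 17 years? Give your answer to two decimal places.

i = 0.1131/12 = 0.009425 per month; n = 17·12 = 204.
FV = 1,100 × (1 + 0.009425)^204 = 7,455.9024

A$7,455.90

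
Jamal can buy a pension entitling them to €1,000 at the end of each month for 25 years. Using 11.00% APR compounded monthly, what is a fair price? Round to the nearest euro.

i = 0.11/12 = 0.00916667 per month; n = 25·12 = 300.
Annuity factor a(300|0.00916667) = 102.029044; PV = 1000 × 102.029044 = 102,029.0437

€102,029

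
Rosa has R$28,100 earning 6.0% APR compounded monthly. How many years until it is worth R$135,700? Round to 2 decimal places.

Periodic rate i = 0.06/12 = 0.005.
n = ln(135700/28100) / ln(1+0.005) = ln(4.82918) / 0.004988 = 315.7221 months
= 315.7221/12 years

26.31 years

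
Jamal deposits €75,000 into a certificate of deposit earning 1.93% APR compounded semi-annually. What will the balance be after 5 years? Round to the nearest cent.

€82,560.01

With 2 periods per year: i = 0.00965, n = 10.
FV = 75,000 × (1 + 0.00965)^10 = 82,560.0143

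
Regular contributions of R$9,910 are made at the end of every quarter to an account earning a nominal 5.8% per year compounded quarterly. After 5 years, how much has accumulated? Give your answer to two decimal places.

R$228,030.75

Periodic rate i = 0.058/4 = 0.0145; n = 5 × 4 = 20 periods.
FV = PMT · [(1+i)^n − 1] / i = 9910 · 23.010167 = 228,030.7503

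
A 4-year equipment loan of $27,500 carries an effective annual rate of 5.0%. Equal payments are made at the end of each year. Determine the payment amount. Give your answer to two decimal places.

Annuity-PV factor = 3.545951; PMT = 27500 / 3.545951 = 7,755.3254

$7,755.33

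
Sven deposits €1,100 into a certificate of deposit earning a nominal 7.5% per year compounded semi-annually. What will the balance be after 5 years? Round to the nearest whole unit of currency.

i = 0.075/2 = 0.0375 per half-year; n = 5·2 = 10.
FV = PV·(1+i)^n = 1,100 × 1.445044 = 1,589.5483

€1,590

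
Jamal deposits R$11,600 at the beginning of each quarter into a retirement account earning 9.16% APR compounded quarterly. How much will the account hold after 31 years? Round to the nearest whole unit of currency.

R$8,067,434

i = 0.0916/4 = 0.0229 per quarter; n = 31·4 = 124.
FV = PMT · [(1+i)^n − 1] / i × (1+i) = 11600 · 695.468415 = 8,067,433.6099
(annuity-due: payments at period start, so ×(1+i).)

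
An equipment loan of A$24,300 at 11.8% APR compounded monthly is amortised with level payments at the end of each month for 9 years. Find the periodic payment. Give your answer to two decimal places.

i = 0.118/12 = 0.00983333 per month; n = 9·12 = 108.
Annuity-PV factor = 66.349637; PMT = 24300 / 66.349637 = 366.2416

A$366.24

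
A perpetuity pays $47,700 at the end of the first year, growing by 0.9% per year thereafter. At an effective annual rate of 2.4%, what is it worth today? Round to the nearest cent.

$3,180,000.00

PV = D₁/(r − g) = 47700/(0.024 − 0.009) = 3,180,000.0000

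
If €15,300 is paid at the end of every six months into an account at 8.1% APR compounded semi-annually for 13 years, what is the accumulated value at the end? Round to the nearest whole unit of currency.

i = 0.081/2 = 0.0405 per half-year; n = 13·2 = 26.
Accumulation factor s(26|0.0405) = 44.625549; FV = 15300 × 44.625549 = 682,770.8975

€682,771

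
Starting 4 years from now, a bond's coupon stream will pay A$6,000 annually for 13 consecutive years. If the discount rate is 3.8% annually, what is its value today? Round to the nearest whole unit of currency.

A$54,243

PV at t=3 (ordinary 13-year annuity): 6000 × a(13|0.038) = 6000 × 10.110723 = 60,664.3400
Discount back 3 years: 60,664.3400 × (1+0.038)^(−3) = 60,664.3400 × 0.894145 = 54,242.7147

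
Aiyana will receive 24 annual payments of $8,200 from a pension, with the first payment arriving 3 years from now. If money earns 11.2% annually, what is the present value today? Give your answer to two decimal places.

$54,575.70

PV at t=2 (ordinary 24-year annuity): 8200 × a(24|0.112) = 8200 × 8.229909 = 67,485.2578
PV₀ = 67,485.2578 / (1+0.112)^2 = 67,485.2578 / 1.236544 = 54,575.7028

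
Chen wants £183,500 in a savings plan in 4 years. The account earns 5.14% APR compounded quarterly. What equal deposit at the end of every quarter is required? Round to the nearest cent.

With 4 periods per year: i = 0.01285, n = 16.
PMT = 183500 / ( [(1+0.01285)^16 − 1] / 0.01285 ) = 183500 / 17.638452 = 10,403.4071

£10,403.41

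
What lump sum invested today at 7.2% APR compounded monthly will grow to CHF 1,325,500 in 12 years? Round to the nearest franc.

Periodic rate i = 0.072/12 = 0.006; n = 12 × 12 = 144 periods.
PV = 1,325,500 / (1 + 0.006)^144 = 1,325,500 / 2.366515 = 560,106.3655

CHF 560,106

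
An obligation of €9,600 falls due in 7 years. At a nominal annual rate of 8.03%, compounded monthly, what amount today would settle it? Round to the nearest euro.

With 12 periods per year: i = 0.00669167, n = 84.
PV = 9,600 / (1 + 0.00669167)^84 = 9,600 / 1.751071 = 5,482.3588

€5,482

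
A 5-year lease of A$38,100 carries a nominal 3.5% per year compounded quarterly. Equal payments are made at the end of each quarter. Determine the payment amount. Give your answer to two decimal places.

With 4 periods per year: i = 0.00875, n = 20.
Annuity-PV factor = 18.274714; PMT = 38100 / 18.274714 = 2,084.8479

A$2,084.85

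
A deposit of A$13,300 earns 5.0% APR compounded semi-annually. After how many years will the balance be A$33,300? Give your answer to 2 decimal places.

18.58 years

Periodic rate i = 0.05/2 = 0.025.
(1+i)^n = 33300/13300 = 2.50376, so n = ln 2.50376 / ln 1.025 = 37.1687 half-years
= 37.1687/2 years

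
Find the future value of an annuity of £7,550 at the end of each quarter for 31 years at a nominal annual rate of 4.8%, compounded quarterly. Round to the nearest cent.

Periodic rate i = 0.048/4 = 0.012; n = 31 × 4 = 124 periods.
Accumulation factor s(124|0.012) = 282.431800; FV = 7550 × 282.431800 = 2,132,360.0935

£2,132,360.09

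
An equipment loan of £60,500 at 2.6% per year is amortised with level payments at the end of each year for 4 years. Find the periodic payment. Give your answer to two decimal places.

£16,120.74

PMT = 60500 / ( [1 − (1+0.026)^(−4)] / 0.026 ) = 60500 / 3.752929 = 16,120.7399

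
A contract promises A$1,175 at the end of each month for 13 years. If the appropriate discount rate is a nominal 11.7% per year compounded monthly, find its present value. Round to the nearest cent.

A$93,986.88

i = 0.117/12 = 0.00975 per month; n = 13·12 = 156.
PV = PMT · [1 − (1+i)^(−n)] / i = 1175 · 79.988833 = 93,986.8793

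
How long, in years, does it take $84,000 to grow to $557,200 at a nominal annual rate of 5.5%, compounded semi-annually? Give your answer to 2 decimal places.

Periodic rate i = 0.055/2 = 0.0275.
n = ln(557200/84000) / ln(1+0.0275) = ln(6.63333) / 0.027129 = 69.7457 half-years
= 69.7457/2 years

34.87 years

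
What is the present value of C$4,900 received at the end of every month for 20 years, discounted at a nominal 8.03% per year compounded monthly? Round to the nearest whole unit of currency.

Periodic rate i = 0.0803/12 = 0.00669167; n = 20 × 12 = 240 periods.
Annuity factor a(240|0.00669167) = 119.287885; PV = 4900 × 119.287885 = 584,510.6349

C$584,511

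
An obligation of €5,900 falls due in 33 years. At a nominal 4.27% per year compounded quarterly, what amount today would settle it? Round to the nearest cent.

With 4 periods per year: i = 0.010675, n = 132.
Discount factor = (1+0.010675)^(−132) = 0.246195; PV = 5,900 × 0.246195 = 1,452.5495

€1,452.55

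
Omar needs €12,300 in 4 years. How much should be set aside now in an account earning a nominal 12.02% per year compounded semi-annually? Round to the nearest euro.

€7,711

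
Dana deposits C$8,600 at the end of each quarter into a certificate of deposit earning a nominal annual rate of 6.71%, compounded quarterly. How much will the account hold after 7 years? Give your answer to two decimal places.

i = 0.0671/4 = 0.016775 per quarter; n = 7·4 = 28.
Accumulation factor s(28|0.016775) = 35.367781; FV = 8600 × 35.367781 = 304,162.9171

C$304,162.92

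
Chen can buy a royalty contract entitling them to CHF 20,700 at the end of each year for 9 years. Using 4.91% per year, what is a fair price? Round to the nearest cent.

PV = 20700 × [1 − (1+0.0491)^(−9)] / 0.0491 = 20700 × 7.136395 = 147,723.3821

CHF 147,723.38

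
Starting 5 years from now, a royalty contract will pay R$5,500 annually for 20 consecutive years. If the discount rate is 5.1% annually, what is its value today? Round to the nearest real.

Value one period before first payment (t=4): 5500 × [1 − (1+0.051)^(−20)] / 0.051 = 5500 × 12.357217 = 67,964.6943
PV₀ = 67,964.6943 / (1+0.051)^4 = 67,964.6943 / 1.220143 = 55,702.2199

R$55,702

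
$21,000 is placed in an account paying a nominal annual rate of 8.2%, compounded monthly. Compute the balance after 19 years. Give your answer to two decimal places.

$99,208.47

i = 0.082/12 = 0.00683333 per month; n = 19·12 = 228.
FV = 21,000 × (1 + 0.00683333)^228 = 99,208.4704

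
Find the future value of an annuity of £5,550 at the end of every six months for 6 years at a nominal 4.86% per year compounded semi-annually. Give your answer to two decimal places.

£76,263.08

With 2 periods per year: i = 0.0243, n = 12.
FV = 5550 × [(1+0.0243)^12 − 1] / 0.0243 = 5550 × 13.741095 = 76,263.0753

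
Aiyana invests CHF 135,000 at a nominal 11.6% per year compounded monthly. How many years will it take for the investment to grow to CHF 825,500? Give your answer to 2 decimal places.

15.68 years

Periodic rate i = 0.116/12 = 0.00966667.
(1+i)^n = 825500/135000 = 6.11481, so n = ln 6.11481 / ln 1.00967 = 188.2192 months
= 188.2192/12 years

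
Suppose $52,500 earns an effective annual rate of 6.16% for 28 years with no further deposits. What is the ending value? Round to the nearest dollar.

$279,940

FV = PV·(1+i)^n = 52,500 × 5.332188 = 279,939.8847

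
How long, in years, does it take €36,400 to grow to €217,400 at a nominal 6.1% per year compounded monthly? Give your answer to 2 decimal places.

Periodic rate i = 0.061/12 = 0.00508333.
(1+i)^n = 217400/36400 = 5.97253, so n = ln 5.97253 / ln 1.00508 = 352.4673 months
= 352.4673/12 years

29.37 years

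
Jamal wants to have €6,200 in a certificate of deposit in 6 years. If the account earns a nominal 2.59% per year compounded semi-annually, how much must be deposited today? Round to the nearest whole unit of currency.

With 2 periods per year: i = 0.01295, n = 12.
Discount factor = (1+0.01295)^(−12) = 0.856927; PV = 6,200 × 0.856927 = 5,312.9482

€5,313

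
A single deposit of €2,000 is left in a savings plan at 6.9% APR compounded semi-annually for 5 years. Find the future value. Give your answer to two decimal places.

€2,807.60

i = 0.069/2 = 0.0345 per half-year; n = 5·2 = 10.
2,000 × (1+0.0345)^10 = 2,000 × 1.403799 = 2,807.5981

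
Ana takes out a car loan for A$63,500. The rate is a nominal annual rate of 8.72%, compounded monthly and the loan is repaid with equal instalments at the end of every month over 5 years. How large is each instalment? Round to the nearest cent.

With 12 periods per year: i = 0.00726667, n = 60.
PMT = 63500 / ( [1 − (1+0.00726667)^(−60)] / 0.00726667 ) = 63500 / 48.490194 = 1,309.5431

A$1,309.54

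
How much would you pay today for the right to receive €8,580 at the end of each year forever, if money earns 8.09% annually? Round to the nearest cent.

€106,056.86

PV = PMT / i = 8580 / 0.0809 = 106,056.8603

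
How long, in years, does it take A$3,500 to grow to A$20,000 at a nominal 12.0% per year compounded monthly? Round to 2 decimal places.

14.60 years

Periodic rate i = 0.12/12 = 0.01.
(1+i)^n = 20000/3500 = 5.71429, so n = ln 5.71429 / ln 1.01 = 175.1670 months
= 175.1670/12 years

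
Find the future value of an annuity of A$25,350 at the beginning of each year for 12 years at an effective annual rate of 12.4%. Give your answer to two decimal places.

A$704,583.31

FV = PMT · [(1+i)^n − 1] / i × (1+i) = 25350 · 27.794213 = 704,583.3081
(Beginning-of-period payments → annuity-due factor ×(1+i).)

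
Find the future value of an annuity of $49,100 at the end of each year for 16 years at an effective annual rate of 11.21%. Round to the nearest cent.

FV = 49100 × [(1+0.1121)^16 − 1] / 0.1121 = 49100 × 39.910418 = 1,959,601.5370

$1,959,601.54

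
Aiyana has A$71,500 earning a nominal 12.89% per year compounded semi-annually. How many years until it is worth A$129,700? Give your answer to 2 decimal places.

4.77 years

Periodic rate i = 0.1289/2 = 0.06445.
n = ln(129700/71500) / ln(1+0.06445) = ln(1.81399) / 0.062458 = 9.5348 half-years
= 9.5348/2 years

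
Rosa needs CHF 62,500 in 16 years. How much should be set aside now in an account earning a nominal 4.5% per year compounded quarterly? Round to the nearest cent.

CHF 30,544.55

With 4 periods per year: i = 0.01125, n = 64.
PV = FV·(1+i)^(−n) = 62,500 × 0.488713 = 30,544.5550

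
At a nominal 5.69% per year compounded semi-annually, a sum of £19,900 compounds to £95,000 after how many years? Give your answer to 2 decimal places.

27.86 years

Periodic rate i = 0.0569/2 = 0.02845.
(1+i)^n = 95000/19900 = 4.77387, so n = ln 4.77387 / ln 1.02845 = 55.7219 half-years
= 55.7219/2 years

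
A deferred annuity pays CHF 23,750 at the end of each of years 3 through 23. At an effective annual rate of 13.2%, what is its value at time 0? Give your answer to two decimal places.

CHF 130,019.46

PV at t=2 (ordinary 21-year annuity): 23750 × a(21|0.132) = 23750 × 7.015160 = 166,610.0534
PV₀ = 166,610.0534 / (1+0.132)^2 = 166,610.0534 / 1.281424 = 130,019.4576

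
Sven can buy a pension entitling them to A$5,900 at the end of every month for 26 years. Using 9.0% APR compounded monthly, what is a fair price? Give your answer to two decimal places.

A$710,224.38

i = 0.09/12 = 0.0075 per month; n = 26·12 = 312.
Annuity factor a(312|0.0075) = 120.377014; PV = 5900 × 120.377014 = 710,224.3841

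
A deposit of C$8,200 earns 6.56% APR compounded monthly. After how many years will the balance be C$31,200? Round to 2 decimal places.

20.43 years

Periodic rate i = 0.0656/12 = 0.00546667.
n = ln(31200/8200) / ln(1+0.00546667) = ln(3.80488) / 0.005452 = 245.1097 months
= 245.1097/12 years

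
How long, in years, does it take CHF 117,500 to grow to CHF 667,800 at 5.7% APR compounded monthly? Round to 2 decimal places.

Periodic rate i = 0.057/12 = 0.00475.
n = ln(667800/117500) / ln(1+0.00475) = ln(5.68340) / 0.004739 = 366.6682 months
= 366.6682/12 years

30.56 years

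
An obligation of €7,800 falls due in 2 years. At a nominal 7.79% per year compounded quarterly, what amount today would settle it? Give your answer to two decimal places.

€6,684.70

i = 0.0779/4 = 0.019475 per quarter; n = 2·4 = 8.
PV = FV·(1+i)^(−n) = 7,800 × 0.857013 = 6,684.7006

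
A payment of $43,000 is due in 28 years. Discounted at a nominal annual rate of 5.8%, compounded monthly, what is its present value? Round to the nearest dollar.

$8,509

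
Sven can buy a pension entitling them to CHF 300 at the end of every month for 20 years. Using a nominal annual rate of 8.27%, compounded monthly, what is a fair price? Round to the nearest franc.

i = 0.0827/12 = 0.00689167 per month; n = 20·12 = 240.
PV = PMT · [1 − (1+i)^(−n)] / i = 300 · 117.189135 = 35,156.7404

CHF 35,157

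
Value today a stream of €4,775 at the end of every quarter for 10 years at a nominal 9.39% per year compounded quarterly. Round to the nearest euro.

€123,004

i = 0.0939/4 = 0.023475 per quarter; n = 10·4 = 40.
Annuity factor a(40|0.023475) = 25.759953; PV = 4775 × 25.759953 = 123,003.7755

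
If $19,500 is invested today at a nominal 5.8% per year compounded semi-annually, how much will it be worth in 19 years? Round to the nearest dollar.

$57,785

With 2 periods per year: i = 0.029, n = 38.
19,500 × (1+0.029)^38 = 19,500 × 2.963359 = 57,785.4969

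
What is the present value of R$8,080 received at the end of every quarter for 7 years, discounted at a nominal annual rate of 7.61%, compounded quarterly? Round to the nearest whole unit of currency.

R$174,145

Periodic rate i = 0.0761/4 = 0.019025; n = 7 × 4 = 28 periods.
PV = PMT · [1 − (1+i)^(−n)] / i = 8080 · 21.552555 = 174,144.6429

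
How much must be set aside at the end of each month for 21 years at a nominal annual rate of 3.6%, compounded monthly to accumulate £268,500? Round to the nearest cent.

£714.52

i = 0.036/12 = 0.003 per month; n = 21·12 = 252.
FV-annuity factor = 375.777085; PMT = 268500 / 375.777085 = 714.5194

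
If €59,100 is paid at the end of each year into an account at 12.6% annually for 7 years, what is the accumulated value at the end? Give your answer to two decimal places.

€607,382.07

FV = 59100 × [(1+0.126)^7 − 1] / 0.126 = 59100 × 10.277192 = 607,382.0745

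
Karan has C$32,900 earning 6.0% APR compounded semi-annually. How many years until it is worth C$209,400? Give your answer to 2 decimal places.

31.31 years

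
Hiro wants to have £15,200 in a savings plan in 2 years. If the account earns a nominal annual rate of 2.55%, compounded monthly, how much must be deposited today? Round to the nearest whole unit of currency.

£14,445

i = 0.0255/12 = 0.002125 per month; n = 2·12 = 24.
Discount factor = (1+0.002125)^(−24) = 0.950330; PV = 15,200 × 0.950330 = 14,445.0174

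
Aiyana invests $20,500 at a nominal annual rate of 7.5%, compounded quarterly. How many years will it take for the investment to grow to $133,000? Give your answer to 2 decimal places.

25.17 years

Periodic rate i = 0.075/4 = 0.01875.
n = ln(133000/20500) / ln(1+0.01875) = ln(6.48780) / 0.018576 = 100.6614 quarters
= 100.6614/4 years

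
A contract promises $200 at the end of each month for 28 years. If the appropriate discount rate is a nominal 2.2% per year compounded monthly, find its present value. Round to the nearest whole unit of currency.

$50,138

i = 0.022/12 = 0.00183333 per month; n = 28·12 = 336.
Annuity factor a(336|0.00183333) = 250.688065; PV = 200 × 250.688065 = 50,137.6129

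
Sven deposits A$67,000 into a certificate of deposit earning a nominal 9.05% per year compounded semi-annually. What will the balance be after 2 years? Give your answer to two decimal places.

A$79,975.23

Periodic rate i = 0.0905/2 = 0.04525; n = 2 × 2 = 4 periods.
FV = 67,000 × (1 + 0.04525)^4 = 79,975.2318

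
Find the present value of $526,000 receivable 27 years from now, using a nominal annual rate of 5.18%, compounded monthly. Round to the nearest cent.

i = 0.0518/12 = 0.00431667 per month; n = 27·12 = 324.
PV = FV·(1+i)^(−n) = 526,000 × 0.247687 = 130,283.2855

$130,283.29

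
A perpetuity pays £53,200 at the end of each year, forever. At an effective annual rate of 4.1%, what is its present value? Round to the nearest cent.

PV = C/r = 53200/0.041 = 1,297,560.9756

£1,297,560.98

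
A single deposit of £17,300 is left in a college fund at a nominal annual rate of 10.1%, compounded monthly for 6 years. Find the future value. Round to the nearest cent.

£31,632.04

Periodic rate i = 0.101/12 = 0.00841667; n = 6 × 12 = 72 periods.
FV = 17,300 × (1 + 0.00841667)^72 = 31,632.0381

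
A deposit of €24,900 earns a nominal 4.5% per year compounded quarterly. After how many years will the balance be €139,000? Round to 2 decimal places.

38.43 years

Periodic rate i = 0.045/4 = 0.01125.
(1+i)^n = 139000/24900 = 5.58233, so n = ln 5.58233 / ln 1.01125 = 153.7121 quarters
= 153.7121/4 years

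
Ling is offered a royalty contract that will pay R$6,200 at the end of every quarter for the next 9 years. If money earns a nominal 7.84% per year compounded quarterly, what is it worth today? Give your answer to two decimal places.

Periodic rate i = 0.0784/4 = 0.0196; n = 9 × 4 = 36 periods.
Annuity factor a(36|0.0196) = 25.653347; PV = 6200 × 25.653347 = 159,050.7485

R$159,050.75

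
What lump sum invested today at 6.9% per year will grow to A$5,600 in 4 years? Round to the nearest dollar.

A$4,288

Discount factor = (1+0.069)^(−4) = 0.765754; PV = 5,600 × 0.765754 = 4,288.2215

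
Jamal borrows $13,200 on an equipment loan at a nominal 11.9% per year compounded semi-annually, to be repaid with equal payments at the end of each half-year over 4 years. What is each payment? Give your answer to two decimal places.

With 2 periods per year: i = 0.0595, n = 8.
Annuity-PV factor = 6.222101; PMT = 13200 / 6.222101 = 2,121.4699

$2,121.47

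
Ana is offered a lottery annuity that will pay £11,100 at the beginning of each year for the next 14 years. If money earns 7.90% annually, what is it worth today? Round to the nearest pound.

£99,317

Annuity factor a(14|0.079) × (1+i) = 8.947434; PV = 11100 × 8.947434 = 99,316.5140
Payments are at the start of each period, so multiply by (1+i).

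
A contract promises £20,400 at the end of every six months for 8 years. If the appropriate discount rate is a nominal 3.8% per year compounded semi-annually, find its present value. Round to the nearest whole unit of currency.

£279,192

With 2 periods per year: i = 0.019, n = 16.
PV = PMT · [1 − (1+i)^(−n)] / i = 20400 · 13.685884 = 279,192.0388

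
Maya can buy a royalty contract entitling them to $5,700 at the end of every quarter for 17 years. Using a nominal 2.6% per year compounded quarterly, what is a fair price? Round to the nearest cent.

$312,474.33

i = 0.026/4 = 0.0065 per quarter; n = 17·4 = 68.
Annuity factor a(68|0.0065) = 54.820058; PV = 5700 × 54.820058 = 312,474.3319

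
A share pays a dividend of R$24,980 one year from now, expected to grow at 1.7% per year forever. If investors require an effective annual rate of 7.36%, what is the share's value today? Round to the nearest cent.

R$441,342.76

PV = D₁/(r − g) = 24980/(0.0736 − 0.017) = 441,342.7562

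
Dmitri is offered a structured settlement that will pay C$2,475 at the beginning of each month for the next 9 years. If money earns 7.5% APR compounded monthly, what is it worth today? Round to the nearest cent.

C$195,162.26

With 12 periods per year: i = 0.00625, n = 108.
PV = 2475 × [1 − (1+0.00625)^(−108)] / 0.00625 × (1+i) = 2475 × 78.853438 = 195,162.2593
(annuity-due: payments at period start, so ×(1+i).)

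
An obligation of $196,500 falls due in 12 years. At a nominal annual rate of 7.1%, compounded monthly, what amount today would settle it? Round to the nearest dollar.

With 12 periods per year: i = 0.00591667, n = 144.
Discount factor = (1+0.00591667)^(−144) = 0.427633; PV = 196,500 × 0.427633 = 84,029.9290

$84,030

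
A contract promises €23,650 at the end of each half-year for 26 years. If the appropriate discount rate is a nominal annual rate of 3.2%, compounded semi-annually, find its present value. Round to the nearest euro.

i = 0.032/2 = 0.016 per half-year; n = 26·2 = 52.
PV = 23650 × [1 − (1+0.016)^(−52)] / 0.016 = 23650 × 35.121654 = 830,627.1225

€830,627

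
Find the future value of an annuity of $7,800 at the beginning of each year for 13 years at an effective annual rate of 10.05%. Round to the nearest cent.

FV = PMT · [(1+i)^n − 1] / i × (1+i) = 7800 · 27.076973 = 211,200.3876
Payments are at the start of each period, so multiply by (1+i).

$211,200.39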